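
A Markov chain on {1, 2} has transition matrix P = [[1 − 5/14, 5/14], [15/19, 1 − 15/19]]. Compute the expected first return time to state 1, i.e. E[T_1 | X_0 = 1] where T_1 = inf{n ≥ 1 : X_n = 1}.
E[T_1 | X_0 = 1] = 1/π_1 = 61/42

For an irreducible recurrent Markov chain with stationary distribution π, E[T_i | X_0 = i] = 1/π_i (Kac's formula). Here π_1 = (15/19)/(5/14 + 15/19) = (15/19)/(305/266) = 42/61, so E[T_1 | X_0 = 1] = 1/π_1 = (5/14 + 15/19)/(15/19) = (305/266)/(15/19) = 61/42.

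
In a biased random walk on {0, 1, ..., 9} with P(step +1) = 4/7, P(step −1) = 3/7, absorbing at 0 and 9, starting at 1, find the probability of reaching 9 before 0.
P(hit 9 before 0) = (1 − (3/4)^1) / (1 − (3/4)^9) = 65536/242461

Let u_k denote P(reach 9 before 0 | start at k). Boundary: u_0 = 0, u_9 = 1. Recurrence: u_k = 4/7·u_{k+1} + 3/7·u_{k-1} for 1 ≤ k ≤ 8. Try u_k = A + B·r^k with r = q/p = (3/7)/(4/7) = 3/4. Substitution satisfies the recurrence; boundary conditions give:
  u_k = (1 − r^k) / (1 − r^N) = (1 − (3/4)^1) / (1 − (3/4)^9) = 65536/242461.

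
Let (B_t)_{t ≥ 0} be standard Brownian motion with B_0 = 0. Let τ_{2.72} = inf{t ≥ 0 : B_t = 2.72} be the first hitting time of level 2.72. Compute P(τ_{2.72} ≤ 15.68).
P(τ_{2.72} ≤ 15.68) = 2(1 − Φ(2.72/√15.68)) = 2(1 − Φ(0.6869)) ≈ 0.4921

By the reflection principle for standard BM, P(τ_b ≤ t) = 2 · P(B_t ≥ b). Since B_t ~ N(0, t), P(B_t ≥ 2.72) = 1 − Φ(2.72/√t) = 1 − Φ(2.72/√15.68) = 1 − Φ(0.6869) ≈ 0.24607. Doubling: P(τ_{2.72} ≤ 15.68) ≈ 2 · 0.24607 = 0.49214 ≈ 0.4921.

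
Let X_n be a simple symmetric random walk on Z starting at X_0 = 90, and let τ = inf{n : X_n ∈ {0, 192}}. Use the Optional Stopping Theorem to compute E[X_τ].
E[X_τ] = 90

X_n is a martingale and τ is a bounded-mean stopping time (indeed τ is finite a.s. with bounded expectation since the walk is in a bounded region). By the OST, E[X_τ] = E[X_0] = 90. Equivalently: E[X_τ] = 192 · P(hit 192 first) + 0 · P(hit 0 first) = 192 · (90/192) = 90.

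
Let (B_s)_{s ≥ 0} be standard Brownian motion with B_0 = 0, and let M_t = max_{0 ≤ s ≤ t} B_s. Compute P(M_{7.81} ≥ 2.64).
P(M_{7.81} ≥ 2.64) = 2·P(B_{7.81} ≥ 2.64) = 2(1 − Φ(2.64/√7.81)) ≈ 0.3448

By the reflection principle for Brownian motion, P(M_t ≥ a) = 2 · P(B_t ≥ a) for a ≥ 0. Since B_t ~ N(0, t), P(B_t ≥ 2.64) = 1 − Φ(2.64/√t) = 1 − Φ(2.64/√7.81) = 1 − Φ(0.9447). So
  P(M_{7.81} ≥ 2.64) = 2(1 − Φ(0.9447)) ≈ 0.3448.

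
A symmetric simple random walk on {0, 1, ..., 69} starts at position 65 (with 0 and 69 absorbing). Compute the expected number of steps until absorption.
E[τ | X_0 = 65] = 260

Let v_k = E[τ | X_0 = k]. Boundary: v_0 = v_69 = 0. Recurrence: v_k = 1 + (v_{k-1} + v_{k+1})/2 for 1 ≤ k ≤ 68. The particular solution to v_k − (v_{k-1} + v_{k+1})/2 = 1 is v_k = −k^2. Adding homogeneous solution A + B k and matching boundaries gives v_k = k (69 − k). Substituting k = 65: v_65 = 65 · 4 = 260.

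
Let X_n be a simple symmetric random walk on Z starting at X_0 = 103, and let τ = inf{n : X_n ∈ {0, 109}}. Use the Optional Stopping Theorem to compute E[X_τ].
E[X_τ] = 103

X_n is a martingale and τ is a bounded-mean stopping time (indeed τ is finite a.s. with bounded expectation since the walk is in a bounded region). By the OST, E[X_τ] = E[X_0] = 103. Equivalently: E[X_τ] = 109 · P(hit 109 first) + 0 · P(hit 0 first) = 109 · (103/109) = 103.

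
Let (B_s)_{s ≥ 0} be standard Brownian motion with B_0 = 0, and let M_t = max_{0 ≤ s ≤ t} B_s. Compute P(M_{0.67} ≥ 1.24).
P(M_{0.67} ≥ 1.24) = 2·P(B_{0.67} ≥ 1.24) = 2(1 − Φ(1.24/√0.67)) ≈ 0.1298

By the reflection principle for Brownian motion, P(M_t ≥ a) = 2 · P(B_t ≥ a) for a ≥ 0. Since B_t ~ N(0, t), P(B_t ≥ 1.24) = 1 − Φ(1.24/√t) = 1 − Φ(1.24/√0.67) = 1 − Φ(1.5149). So
  P(M_{0.67} ≥ 1.24) = 2(1 − Φ(1.5149)) ≈ 0.1298.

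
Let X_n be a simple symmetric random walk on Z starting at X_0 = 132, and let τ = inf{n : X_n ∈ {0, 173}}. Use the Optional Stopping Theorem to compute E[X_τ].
E[X_τ] = 132

X_n is a martingale and τ is a bounded-mean stopping time (indeed τ is finite a.s. with bounded expectation since the walk is in a bounded region). By the OST, E[X_τ] = E[X_0] = 132. Equivalently: E[X_τ] = 173 · P(hit 173 first) + 0 · P(hit 0 first) = 173 · (132/173) = 132.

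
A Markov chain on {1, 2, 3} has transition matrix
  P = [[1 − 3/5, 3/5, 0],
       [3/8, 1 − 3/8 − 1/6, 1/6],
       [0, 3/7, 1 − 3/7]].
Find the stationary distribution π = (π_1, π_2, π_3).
π = (9/29, 72/145, 28/145)

This is a birth-death chain on three states, which satisfies detailed balance: π_1 · P_{12} = π_2 · P_{21} and π_2 · P_{23} = π_3 · P_{32}.
From π_1 · 3/5 = π_2 · 3/8: π_2/π_1 = (3/5)/(3/8) = 8/5.
From π_2 · 1/6 = π_3 · 3/7: π_3/π_2 = (1/6)/(3/7) = 7/18.
Take π_1 proportional to 1; then unnormalized π = (1, 8/5, 28/45). Normalize by dividing by the sum 29/9:
  π = (9/29, 72/145, 28/145).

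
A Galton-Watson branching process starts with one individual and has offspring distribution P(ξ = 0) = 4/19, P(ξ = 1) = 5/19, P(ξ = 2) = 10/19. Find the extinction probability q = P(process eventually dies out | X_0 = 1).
q = 2/5

The pgf is f(s) = 4/19 + 5/19·s + 10/19·s². The extinction probability q is the smallest fixed point of f in [0, 1]. Setting s = f(s):
  10/19·s² + (5/19 − 1)·s + 4/19 = 0
  10/19·s² − (4/19 + 10/19)·s + 4/19 = 0
which factors as (s − 1)·(10/19·s − 4/19) = 0, giving roots s = 1 and s = (4/19)/(10/19) = 2/5.
Mean offspring μ = 5/19 + 2·10/19 = 25/19 > 1 (supercritical), so q < 1. The extinction probability is the smaller root: q = (4/19)/(10/19) = 2/5.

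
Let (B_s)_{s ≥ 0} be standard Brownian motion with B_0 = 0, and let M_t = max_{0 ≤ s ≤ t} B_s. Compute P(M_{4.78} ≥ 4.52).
P(M_{4.78} ≥ 4.52) = 2·P(B_{4.78} ≥ 4.52) = 2(1 − Φ(4.52/√4.78)) ≈ 0.0387

By the reflection principle for Brownian motion, P(M_t ≥ a) = 2 · P(B_t ≥ a) for a ≥ 0. Since B_t ~ N(0, t), P(B_t ≥ 4.52) = 1 − Φ(4.52/√t) = 1 − Φ(4.52/√4.78) = 1 − Φ(2.0674). So
  P(M_{4.78} ≥ 4.52) = 2(1 − Φ(2.0674)) ≈ 0.0387.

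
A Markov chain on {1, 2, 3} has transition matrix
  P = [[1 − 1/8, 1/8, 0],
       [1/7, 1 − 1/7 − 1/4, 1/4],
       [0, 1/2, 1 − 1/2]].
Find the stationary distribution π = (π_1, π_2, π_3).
π = (16/37, 14/37, 7/37)

This is a birth-death chain on three states, which satisfies detailed balance: π_1 · P_{12} = π_2 · P_{21} and π_2 · P_{23} = π_3 · P_{32}.
From π_1 · 1/8 = π_2 · 1/7: π_2/π_1 = (1/8)/(1/7) = 7/8.
From π_2 · 1/4 = π_3 · 1/2: π_3/π_2 = (1/4)/(1/2) = 1/2.
Take π_1 proportional to 1; then unnormalized π = (1, 7/8, 7/16). Normalize by dividing by the sum 37/16:
  π = (16/37, 14/37, 7/37).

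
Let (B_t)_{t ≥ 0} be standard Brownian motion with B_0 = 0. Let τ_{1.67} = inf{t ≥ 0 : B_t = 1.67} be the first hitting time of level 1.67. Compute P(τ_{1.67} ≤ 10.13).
P(τ_{1.67} ≤ 10.13) = 2(1 − Φ(1.67/√10.13)) = 2(1 − Φ(0.5247)) ≈ 0.5998

By the reflection principle for standard BM, P(τ_b ≤ t) = 2 · P(B_t ≥ b). Since B_t ~ N(0, t), P(B_t ≥ 1.67) = 1 − Φ(1.67/√t) = 1 − Φ(1.67/√10.13) = 1 − Φ(0.5247) ≈ 0.29990. Doubling: P(τ_{1.67} ≤ 10.13) ≈ 2 · 0.29990 = 0.59980 ≈ 0.5998.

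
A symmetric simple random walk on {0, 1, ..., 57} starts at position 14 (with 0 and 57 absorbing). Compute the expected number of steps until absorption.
E[τ | X_0 = 14] = 602

Let v_k = E[τ | X_0 = k]. Boundary: v_0 = v_57 = 0. Recurrence: v_k = 1 + (v_{k-1} + v_{k+1})/2 for 1 ≤ k ≤ 56. The particular solution to v_k − (v_{k-1} + v_{k+1})/2 = 1 is v_k = −k^2. Adding homogeneous solution A + B k and matching boundaries gives v_k = k (57 − k). Substituting k = 14: v_14 = 14 · 43 = 602.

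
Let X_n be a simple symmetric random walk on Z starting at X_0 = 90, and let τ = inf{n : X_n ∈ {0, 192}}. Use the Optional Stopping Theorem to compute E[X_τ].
E[X_τ] = 90

X_n is a martingale and τ is a bounded-mean stopping time (indeed τ is finite a.s. with bounded expectation since the walk is in a bounded region). By the OST, E[X_τ] = E[X_0] = 90. Equivalently: E[X_τ] = 192 · P(hit 192 first) + 0 · P(hit 0 first) = 192 · (90/192) = 90.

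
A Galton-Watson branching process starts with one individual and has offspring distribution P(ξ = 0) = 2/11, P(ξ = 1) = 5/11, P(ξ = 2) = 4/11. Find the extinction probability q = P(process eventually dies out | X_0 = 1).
q = 1/2

The pgf is f(s) = 2/11 + 5/11·s + 4/11·s². The extinction probability q is the smallest fixed point of f in [0, 1]. Setting s = f(s):
  4/11·s² + (5/11 − 1)·s + 2/11 = 0
  4/11·s² − (2/11 + 4/11)·s + 2/11 = 0
which factors as (s − 1)·(4/11·s − 2/11) = 0, giving roots s = 1 and s = (2/11)/(4/11) = 1/2.
Mean offspring μ = 5/11 + 2·4/11 = 13/11 > 1 (supercritical), so q < 1. The extinction probability is the smaller root: q = (2/11)/(4/11) = 1/2.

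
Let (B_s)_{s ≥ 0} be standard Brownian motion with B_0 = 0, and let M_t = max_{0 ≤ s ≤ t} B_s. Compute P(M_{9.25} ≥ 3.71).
P(M_{9.25} ≥ 3.71) = 2·P(B_{9.25} ≥ 3.71) = 2(1 − Φ(3.71/√9.25)) ≈ 0.2225

By the reflection principle for Brownian motion, P(M_t ≥ a) = 2 · P(B_t ≥ a) for a ≥ 0. Since B_t ~ N(0, t), P(B_t ≥ 3.71) = 1 − Φ(3.71/√t) = 1 − Φ(3.71/√9.25) = 1 − Φ(1.2198). So
  P(M_{9.25} ≥ 3.71) = 2(1 − Φ(1.2198)) ≈ 0.2225.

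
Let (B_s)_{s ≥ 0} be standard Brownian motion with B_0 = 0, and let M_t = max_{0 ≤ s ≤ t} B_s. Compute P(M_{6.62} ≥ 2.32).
P(M_{6.62} ≥ 2.32) = 2·P(B_{6.62} ≥ 2.32) = 2(1 − Φ(2.32/√6.62)) ≈ 0.3672

By the reflection principle for Brownian motion, P(M_t ≥ a) = 2 · P(B_t ≥ a) for a ≥ 0. Since B_t ~ N(0, t), P(B_t ≥ 2.32) = 1 − Φ(2.32/√t) = 1 − Φ(2.32/√6.62) = 1 − Φ(0.9017). So
  P(M_{6.62} ≥ 2.32) = 2(1 − Φ(0.9017)) ≈ 0.3672.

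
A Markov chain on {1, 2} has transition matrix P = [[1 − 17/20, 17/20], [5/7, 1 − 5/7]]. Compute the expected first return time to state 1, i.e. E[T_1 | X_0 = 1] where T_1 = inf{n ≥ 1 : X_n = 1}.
E[T_1 | X_0 = 1] = 1/π_1 = 219/100

For an irreducible recurrent Markov chain with stationary distribution π, E[T_i | X_0 = i] = 1/π_i (Kac's formula). Here π_1 = (5/7)/(17/20 + 5/7) = (5/7)/(219/140) = 100/219, so E[T_1 | X_0 = 1] = 1/π_1 = (17/20 + 5/7)/(5/7) = (219/140)/(5/7) = 219/100.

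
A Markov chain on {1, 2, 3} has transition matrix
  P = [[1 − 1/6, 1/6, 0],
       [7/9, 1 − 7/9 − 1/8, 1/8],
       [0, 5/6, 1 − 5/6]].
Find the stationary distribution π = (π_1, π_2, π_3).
π = (280/349, 60/349, 9/349)

This is a birth-death chain on three states, which satisfies detailed balance: π_1 · P_{12} = π_2 · P_{21} and π_2 · P_{23} = π_3 · P_{32}.
From π_1 · 1/6 = π_2 · 7/9: π_2/π_1 = (1/6)/(7/9) = 3/14.
From π_2 · 1/8 = π_3 · 5/6: π_3/π_2 = (1/8)/(5/6) = 3/20.
Take π_1 proportional to 1; then unnormalized π = (1, 3/14, 9/280). Normalize by dividing by the sum 349/280:
  π = (280/349, 60/349, 9/349).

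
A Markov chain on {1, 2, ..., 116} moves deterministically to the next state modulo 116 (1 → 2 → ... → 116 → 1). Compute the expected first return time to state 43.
E[T_43 | X_0 = 43] = 116

The chain cycles deterministically, so starting at state 43 it returns in exactly 116 steps. Equivalently, the stationary distribution is uniform π_j = 1/116 for every state j, so by Kac's formula E[T_43] = 1/π_43 = 116.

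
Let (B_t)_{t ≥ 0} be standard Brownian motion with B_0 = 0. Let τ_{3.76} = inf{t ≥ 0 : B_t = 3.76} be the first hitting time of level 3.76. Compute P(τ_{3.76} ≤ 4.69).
P(τ_{3.76} ≤ 4.69) = 2(1 − Φ(3.76/√4.69)) = 2(1 − Φ(1.7362)) ≈ 0.0825

By the reflection principle for standard BM, P(τ_b ≤ t) = 2 · P(B_t ≥ b). Since B_t ~ N(0, t), P(B_t ≥ 3.76) = 1 − Φ(3.76/√t) = 1 − Φ(3.76/√4.69) = 1 − Φ(1.7362) ≈ 0.04126. Doubling: P(τ_{3.76} ≤ 4.69) ≈ 2 · 0.04126 = 0.08252 ≈ 0.0825.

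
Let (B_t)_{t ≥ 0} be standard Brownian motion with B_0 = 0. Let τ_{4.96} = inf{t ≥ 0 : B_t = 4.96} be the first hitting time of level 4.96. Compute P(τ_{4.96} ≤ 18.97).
P(τ_{4.96} ≤ 18.97) = 2(1 − Φ(4.96/√18.97)) = 2(1 − Φ(1.1388)) ≈ 0.2548

By the reflection principle for standard BM, P(τ_b ≤ t) = 2 · P(B_t ≥ b). Since B_t ~ N(0, t), P(B_t ≥ 4.96) = 1 − Φ(4.96/√t) = 1 − Φ(4.96/√18.97) = 1 − Φ(1.1388) ≈ 0.12739. Doubling: P(τ_{4.96} ≤ 18.97) ≈ 2 · 0.12739 = 0.25478 ≈ 0.2548.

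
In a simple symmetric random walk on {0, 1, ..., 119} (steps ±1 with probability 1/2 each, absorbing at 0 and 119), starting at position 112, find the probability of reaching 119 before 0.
P(hit 119 before 0) = 112/119 = 16/17

Let u_k = P(hit 119 before 0 | start at k). Then u_0 = 0, u_119 = 1, and u_k = u_{k-1}/2 + u_{k+1}/2 for 1 ≤ k ≤ 118. This harmonic recurrence is solved by u_k = k/119, giving u_112 = 112/119 = 16/17.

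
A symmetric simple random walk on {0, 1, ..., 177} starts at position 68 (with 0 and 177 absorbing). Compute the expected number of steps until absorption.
E[τ | X_0 = 68] = 7412

Let v_k = E[τ | X_0 = k]. Boundary: v_0 = v_177 = 0. Recurrence: v_k = 1 + (v_{k-1} + v_{k+1})/2 for 1 ≤ k ≤ 176. The particular solution to v_k − (v_{k-1} + v_{k+1})/2 = 1 is v_k = −k^2. Adding homogeneous solution A + B k and matching boundaries gives v_k = k (177 − k). Substituting k = 68: v_68 = 68 · 109 = 7412.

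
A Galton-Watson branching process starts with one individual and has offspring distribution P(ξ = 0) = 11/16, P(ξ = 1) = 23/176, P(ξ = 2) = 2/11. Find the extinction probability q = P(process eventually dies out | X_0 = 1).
q = 1

Mean offspring μ = 0·11/16 + 1·23/176 + 2·2/11 = 87/176 ≤ 1. For μ ≤ 1 with offspring not concentrated at 1, the Galton-Watson process goes extinct almost surely, so q = 1.
(Algebraic check: The pgf is f(s) = 11/16 + 23/176·s + 2/11·s². The extinction probability q is the smallest fixed point of f in [0, 1]. Setting s = f(s):
  2/11·s² + (23/176 − 1)·s + 11/16 = 0
  2/11·s² − (11/16 + 2/11)·s + 11/16 = 0
which factors as (s − 1)·(2/11·s − 11/16) = 0, giving roots s = 1 and s = (11/16)/(2/11) = 121/32. Since 121/32 ≥ 1, the smallest root in [0, 1] is s = 1.)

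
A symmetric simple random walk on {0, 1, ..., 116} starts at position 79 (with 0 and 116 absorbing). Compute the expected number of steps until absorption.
E[τ | X_0 = 79] = 2923

Let v_k = E[τ | X_0 = k]. Boundary: v_0 = v_116 = 0. Recurrence: v_k = 1 + (v_{k-1} + v_{k+1})/2 for 1 ≤ k ≤ 115. The particular solution to v_k − (v_{k-1} + v_{k+1})/2 = 1 is v_k = −k^2. Adding homogeneous solution A + B k and matching boundaries gives v_k = k (116 − k). Substituting k = 79: v_79 = 79 · 37 = 2923.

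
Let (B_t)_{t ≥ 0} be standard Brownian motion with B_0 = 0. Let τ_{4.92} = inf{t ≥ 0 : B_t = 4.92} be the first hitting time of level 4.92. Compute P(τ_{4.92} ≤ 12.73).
P(τ_{4.92} ≤ 12.73) = 2(1 − Φ(4.92/√12.73)) = 2(1 − Φ(1.3790)) ≈ 0.1679

By the reflection principle for standard BM, P(τ_b ≤ t) = 2 · P(B_t ≥ b). Since B_t ~ N(0, t), P(B_t ≥ 4.92) = 1 − Φ(4.92/√t) = 1 − Φ(4.92/√12.73) = 1 − Φ(1.3790) ≈ 0.08395. Doubling: P(τ_{4.92} ≤ 12.73) ≈ 2 · 0.08395 = 0.16790 ≈ 0.1679.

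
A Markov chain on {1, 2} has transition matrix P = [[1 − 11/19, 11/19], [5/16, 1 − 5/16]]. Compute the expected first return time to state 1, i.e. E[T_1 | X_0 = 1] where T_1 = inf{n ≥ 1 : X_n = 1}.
E[T_1 | X_0 = 1] = 1/π_1 = 271/95

For an irreducible recurrent Markov chain with stationary distribution π, E[T_i | X_0 = i] = 1/π_i (Kac's formula). Here π_1 = (5/16)/(11/19 + 5/16) = (5/16)/(271/304) = 95/271, so E[T_1 | X_0 = 1] = 1/π_1 = (11/19 + 5/16)/(5/16) = (271/304)/(5/16) = 271/95.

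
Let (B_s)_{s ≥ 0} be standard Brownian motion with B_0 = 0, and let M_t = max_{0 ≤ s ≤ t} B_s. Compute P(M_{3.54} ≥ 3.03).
P(M_{3.54} ≥ 3.03) = 2·P(B_{3.54} ≥ 3.03) = 2(1 − Φ(3.03/√3.54)) ≈ 0.1073

By the reflection principle for Brownian motion, P(M_t ≥ a) = 2 · P(B_t ≥ a) for a ≥ 0. Since B_t ~ N(0, t), P(B_t ≥ 3.03) = 1 − Φ(3.03/√t) = 1 − Φ(3.03/√3.54) = 1 − Φ(1.6104). So
  P(M_{3.54} ≥ 3.03) = 2(1 − Φ(1.6104)) ≈ 0.1073.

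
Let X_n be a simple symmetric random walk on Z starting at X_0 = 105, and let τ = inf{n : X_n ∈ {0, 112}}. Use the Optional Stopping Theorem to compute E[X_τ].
E[X_τ] = 105

X_n is a martingale and τ is a bounded-mean stopping time (indeed τ is finite a.s. with bounded expectation since the walk is in a bounded region). By the OST, E[X_τ] = E[X_0] = 105. Equivalently: E[X_τ] = 112 · P(hit 112 first) + 0 · P(hit 0 first) = 112 · (105/112) = 105.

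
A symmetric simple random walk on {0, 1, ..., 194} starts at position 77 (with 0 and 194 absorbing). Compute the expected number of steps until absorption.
E[τ | X_0 = 77] = 9009

Let v_k = E[τ | X_0 = k]. Boundary: v_0 = v_194 = 0. Recurrence: v_k = 1 + (v_{k-1} + v_{k+1})/2 for 1 ≤ k ≤ 193. The particular solution to v_k − (v_{k-1} + v_{k+1})/2 = 1 is v_k = −k^2. Adding homogeneous solution A + B k and matching boundaries gives v_k = k (194 − k). Substituting k = 77: v_77 = 77 · 117 = 9009.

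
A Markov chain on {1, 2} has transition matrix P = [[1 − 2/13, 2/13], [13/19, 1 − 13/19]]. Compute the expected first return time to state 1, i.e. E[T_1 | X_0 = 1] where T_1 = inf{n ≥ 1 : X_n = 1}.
E[T_1 | X_0 = 1] = 1/π_1 = 207/169

For an irreducible recurrent Markov chain with stationary distribution π, E[T_i | X_0 = i] = 1/π_i (Kac's formula). Here π_1 = (13/19)/(2/13 + 13/19) = (13/19)/(207/247) = 169/207, so E[T_1 | X_0 = 1] = 1/π_1 = (2/13 + 13/19)/(13/19) = (207/247)/(13/19) = 207/169.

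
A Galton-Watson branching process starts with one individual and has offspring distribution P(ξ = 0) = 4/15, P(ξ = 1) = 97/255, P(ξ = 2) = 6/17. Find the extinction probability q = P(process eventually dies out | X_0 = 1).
q = 34/45

The pgf is f(s) = 4/15 + 97/255·s + 6/17·s². The extinction probability q is the smallest fixed point of f in [0, 1]. Setting s = f(s):
  6/17·s² + (97/255 − 1)·s + 4/15 = 0
  6/17·s² − (4/15 + 6/17)·s + 4/15 = 0
which factors as (s − 1)·(6/17·s − 4/15) = 0, giving roots s = 1 and s = (4/15)/(6/17) = 34/45.
Mean offspring μ = 97/255 + 2·6/17 = 277/255 > 1 (supercritical), so q < 1. The extinction probability is the smaller root: q = (4/15)/(6/17) = 34/45.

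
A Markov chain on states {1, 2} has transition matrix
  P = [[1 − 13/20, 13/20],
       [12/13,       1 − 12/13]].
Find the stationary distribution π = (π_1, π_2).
π_1 = 240/409, π_2 = 169/409

Solve πP = π with π_1 + π_2 = 1. From πP = π: π_1 · (1 − 13/20) + π_2 · 12/13 = π_1 ⇒ π_2 · 12/13 = π_1 · 13/20 ⇒ π_2/π_1 = (13/20)/(12/13) = 169/240. Together with π_1 + π_2 = 1:
  π_1 = (12/13)/(13/20 + 12/13) = (12/13)/(409/260) = 240/409,
  π_2 = (13/20)/(13/20 + 12/13) = (13/20)/(409/260) = 169/409.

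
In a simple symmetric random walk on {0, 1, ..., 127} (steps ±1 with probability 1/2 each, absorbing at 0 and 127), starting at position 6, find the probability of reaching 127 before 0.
P(hit 127 before 0) = 6/127

Let u_k = P(hit 127 before 0 | start at k). Then u_0 = 0, u_127 = 1, and u_k = u_{k-1}/2 + u_{k+1}/2 for 1 ≤ k ≤ 126. This harmonic recurrence is solved by u_k = k/127, giving u_6 = 6/127.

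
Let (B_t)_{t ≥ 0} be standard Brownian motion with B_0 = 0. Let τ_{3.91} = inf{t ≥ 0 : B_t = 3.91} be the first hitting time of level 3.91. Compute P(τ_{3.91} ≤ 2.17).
P(τ_{3.91} ≤ 2.17) = 2(1 − Φ(3.91/√2.17)) = 2(1 − Φ(2.6543)) ≈ 0.0079

By the reflection principle for standard BM, P(τ_b ≤ t) = 2 · P(B_t ≥ b). Since B_t ~ N(0, t), P(B_t ≥ 3.91) = 1 − Φ(3.91/√t) = 1 − Φ(3.91/√2.17) = 1 − Φ(2.6543) ≈ 0.00397. Doubling: P(τ_{3.91} ≤ 2.17) ≈ 2 · 0.00397 = 0.00794 ≈ 0.0079.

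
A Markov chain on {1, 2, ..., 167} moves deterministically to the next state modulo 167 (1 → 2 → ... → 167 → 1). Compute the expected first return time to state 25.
E[T_25 | X_0 = 25] = 167

The chain cycles deterministically, so starting at state 25 it returns in exactly 167 steps. Equivalently, the stationary distribution is uniform π_j = 1/167 for every state j, so by Kac's formula E[T_25] = 1/π_25 = 167.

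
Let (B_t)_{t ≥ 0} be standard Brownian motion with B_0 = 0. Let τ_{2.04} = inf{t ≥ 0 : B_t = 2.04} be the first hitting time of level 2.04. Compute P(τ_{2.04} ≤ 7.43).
P(τ_{2.04} ≤ 7.43) = 2(1 − Φ(2.04/√7.43)) = 2(1 − Φ(0.7484)) ≈ 0.4542

By the reflection principle for standard BM, P(τ_b ≤ t) = 2 · P(B_t ≥ b). Since B_t ~ N(0, t), P(B_t ≥ 2.04) = 1 − Φ(2.04/√t) = 1 − Φ(2.04/√7.43) = 1 − Φ(0.7484) ≈ 0.22711. Doubling: P(τ_{2.04} ≤ 7.43) ≈ 2 · 0.22711 = 0.45422 ≈ 0.4542.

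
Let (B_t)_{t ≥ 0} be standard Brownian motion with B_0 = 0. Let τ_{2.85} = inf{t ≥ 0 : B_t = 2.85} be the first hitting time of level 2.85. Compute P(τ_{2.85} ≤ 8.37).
P(τ_{2.85} ≤ 8.37) = 2(1 − Φ(2.85/√8.37)) = 2(1 − Φ(0.9851)) ≈ 0.3246

By the reflection principle for standard BM, P(τ_b ≤ t) = 2 · P(B_t ≥ b). Since B_t ~ N(0, t), P(B_t ≥ 2.85) = 1 − Φ(2.85/√t) = 1 − Φ(2.85/√8.37) = 1 − Φ(0.9851) ≈ 0.16229. Doubling: P(τ_{2.85} ≤ 8.37) ≈ 2 · 0.16229 = 0.32458 ≈ 0.3246.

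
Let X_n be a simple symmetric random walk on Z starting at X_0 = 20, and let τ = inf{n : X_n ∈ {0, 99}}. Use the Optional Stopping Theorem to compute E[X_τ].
E[X_τ] = 20

X_n is a martingale and τ is a bounded-mean stopping time (indeed τ is finite a.s. with bounded expectation since the walk is in a bounded region). By the OST, E[X_τ] = E[X_0] = 20. Equivalently: E[X_τ] = 99 · P(hit 99 first) + 0 · P(hit 0 first) = 99 · (20/99) = 20.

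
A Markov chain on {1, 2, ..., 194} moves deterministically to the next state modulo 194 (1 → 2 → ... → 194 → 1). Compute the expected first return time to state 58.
E[T_58 | X_0 = 58] = 194

The chain cycles deterministically, so starting at state 58 it returns in exactly 194 steps. Equivalently, the stationary distribution is uniform π_j = 1/194 for every state j, so by Kac's formula E[T_58] = 1/π_58 = 194.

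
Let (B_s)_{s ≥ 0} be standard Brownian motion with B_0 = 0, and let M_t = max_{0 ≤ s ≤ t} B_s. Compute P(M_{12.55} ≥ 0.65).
P(M_{12.55} ≥ 0.65) = 2·P(B_{12.55} ≥ 0.65) = 2(1 − Φ(0.65/√12.55)) ≈ 0.8544

By the reflection principle for Brownian motion, P(M_t ≥ a) = 2 · P(B_t ≥ a) for a ≥ 0. Since B_t ~ N(0, t), P(B_t ≥ 0.65) = 1 − Φ(0.65/√t) = 1 − Φ(0.65/√12.55) = 1 − Φ(0.1835). So
  P(M_{12.55} ≥ 0.65) = 2(1 − Φ(0.1835)) ≈ 0.8544.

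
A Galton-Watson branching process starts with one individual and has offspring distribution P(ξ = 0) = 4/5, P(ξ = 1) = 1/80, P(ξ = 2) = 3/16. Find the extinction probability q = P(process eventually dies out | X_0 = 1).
q = 1

Mean offspring μ = 0·4/5 + 1·1/80 + 2·3/16 = 31/80 ≤ 1. For μ ≤ 1 with offspring not concentrated at 1, the Galton-Watson process goes extinct almost surely, so q = 1.
(Algebraic check: The pgf is f(s) = 4/5 + 1/80·s + 3/16·s². The extinction probability q is the smallest fixed point of f in [0, 1]. Setting s = f(s):
  3/16·s² + (1/80 − 1)·s + 4/5 = 0
  3/16·s² − (4/5 + 3/16)·s + 4/5 = 0
which factors as (s − 1)·(3/16·s − 4/5) = 0, giving roots s = 1 and s = (4/5)/(3/16) = 64/15. Since 64/15 ≥ 1, the smallest root in [0, 1] is s = 1.)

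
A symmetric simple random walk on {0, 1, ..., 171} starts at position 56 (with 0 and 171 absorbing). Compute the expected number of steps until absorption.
E[τ | X_0 = 56] = 6440

Let v_k = E[τ | X_0 = k]. Boundary: v_0 = v_171 = 0. Recurrence: v_k = 1 + (v_{k-1} + v_{k+1})/2 for 1 ≤ k ≤ 170. The particular solution to v_k − (v_{k-1} + v_{k+1})/2 = 1 is v_k = −k^2. Adding homogeneous solution A + B k and matching boundaries gives v_k = k (171 − k). Substituting k = 56: v_56 = 56 · 115 = 6440.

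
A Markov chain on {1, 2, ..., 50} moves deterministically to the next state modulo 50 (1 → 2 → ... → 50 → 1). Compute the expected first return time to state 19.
E[T_19 | X_0 = 19] = 50

The chain cycles deterministically, so starting at state 19 it returns in exactly 50 steps. Equivalently, the stationary distribution is uniform π_j = 1/50 for every state j, so by Kac's formula E[T_19] = 1/π_19 = 50.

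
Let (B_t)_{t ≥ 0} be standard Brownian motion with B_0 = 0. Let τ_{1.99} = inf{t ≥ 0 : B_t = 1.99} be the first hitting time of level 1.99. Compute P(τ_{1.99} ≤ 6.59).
P(τ_{1.99} ≤ 6.59) = 2(1 − Φ(1.99/√6.59)) = 2(1 − Φ(0.7752)) ≈ 0.4382

By the reflection principle for standard BM, P(τ_b ≤ t) = 2 · P(B_t ≥ b). Since B_t ~ N(0, t), P(B_t ≥ 1.99) = 1 − Φ(1.99/√t) = 1 − Φ(1.99/√6.59) = 1 − Φ(0.7752) ≈ 0.21911. Doubling: P(τ_{1.99} ≤ 6.59) ≈ 2 · 0.21911 = 0.43822 ≈ 0.4382.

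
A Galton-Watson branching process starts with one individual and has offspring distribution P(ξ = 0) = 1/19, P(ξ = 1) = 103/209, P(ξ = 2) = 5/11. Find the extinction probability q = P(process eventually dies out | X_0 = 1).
q = 11/95

The pgf is f(s) = 1/19 + 103/209·s + 5/11·s². The extinction probability q is the smallest fixed point of f in [0, 1]. Setting s = f(s):
  5/11·s² + (103/209 − 1)·s + 1/19 = 0
  5/11·s² − (1/19 + 5/11)·s + 1/19 = 0
which factors as (s − 1)·(5/11·s − 1/19) = 0, giving roots s = 1 and s = (1/19)/(5/11) = 11/95.
Mean offspring μ = 103/209 + 2·5/11 = 293/209 > 1 (supercritical), so q < 1. The extinction probability is the smaller root: q = (1/19)/(5/11) = 11/95.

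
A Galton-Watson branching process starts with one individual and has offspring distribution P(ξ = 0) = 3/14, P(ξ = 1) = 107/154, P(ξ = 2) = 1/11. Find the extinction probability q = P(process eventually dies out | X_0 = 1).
q = 1

Mean offspring μ = 0·3/14 + 1·107/154 + 2·1/11 = 135/154 ≤ 1. For μ ≤ 1 with offspring not concentrated at 1, the Galton-Watson process goes extinct almost surely, so q = 1.
(Algebraic check: The pgf is f(s) = 3/14 + 107/154·s + 1/11·s². The extinction probability q is the smallest fixed point of f in [0, 1]. Setting s = f(s):
  1/11·s² + (107/154 − 1)·s + 3/14 = 0
  1/11·s² − (3/14 + 1/11)·s + 3/14 = 0
which factors as (s − 1)·(1/11·s − 3/14) = 0, giving roots s = 1 and s = (3/14)/(1/11) = 33/14. Since 33/14 ≥ 1, the smallest root in [0, 1] is s = 1.)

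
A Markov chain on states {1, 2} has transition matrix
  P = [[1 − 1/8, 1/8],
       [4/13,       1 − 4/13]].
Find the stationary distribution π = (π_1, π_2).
π_1 = 32/45, π_2 = 13/45

Solve πP = π with π_1 + π_2 = 1. From πP = π: π_1 · (1 − 1/8) + π_2 · 4/13 = π_1 ⇒ π_2 · 4/13 = π_1 · 1/8 ⇒ π_2/π_1 = (1/8)/(4/13) = 13/32. Together with π_1 + π_2 = 1:
  π_1 = (4/13)/(1/8 + 4/13) = (4/13)/(45/104) = 32/45,
  π_2 = (1/8)/(1/8 + 4/13) = (1/8)/(45/104) = 13/45.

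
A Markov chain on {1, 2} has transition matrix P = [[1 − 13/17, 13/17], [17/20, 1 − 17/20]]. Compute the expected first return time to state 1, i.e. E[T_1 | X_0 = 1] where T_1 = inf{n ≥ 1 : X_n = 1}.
E[T_1 | X_0 = 1] = 1/π_1 = 549/289

For an irreducible recurrent Markov chain with stationary distribution π, E[T_i | X_0 = i] = 1/π_i (Kac's formula). Here π_1 = (17/20)/(13/17 + 17/20) = (17/20)/(549/340) = 289/549, so E[T_1 | X_0 = 1] = 1/π_1 = (13/17 + 17/20)/(17/20) = (549/340)/(17/20) = 549/289.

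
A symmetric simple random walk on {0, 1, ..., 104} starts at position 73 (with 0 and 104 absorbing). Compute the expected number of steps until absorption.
E[τ | X_0 = 73] = 2263

Let v_k = E[τ | X_0 = k]. Boundary: v_0 = v_104 = 0. Recurrence: v_k = 1 + (v_{k-1} + v_{k+1})/2 for 1 ≤ k ≤ 103. The particular solution to v_k − (v_{k-1} + v_{k+1})/2 = 1 is v_k = −k^2. Adding homogeneous solution A + B k and matching boundaries gives v_k = k (104 − k). Substituting k = 73: v_73 = 73 · 31 = 2263.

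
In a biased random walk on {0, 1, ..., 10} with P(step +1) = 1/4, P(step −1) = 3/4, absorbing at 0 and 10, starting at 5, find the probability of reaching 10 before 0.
P(hit 10 before 0) = (1 − (3)^5) / (1 − (3)^10) = 1/244

Let u_k denote P(reach 10 before 0 | start at k). Boundary: u_0 = 0, u_10 = 1. Recurrence: u_k = 1/4·u_{k+1} + 3/4·u_{k-1} for 1 ≤ k ≤ 9. Try u_k = A + B·r^k with r = q/p = (3/4)/(1/4) = 3. Substitution satisfies the recurrence; boundary conditions give:
  u_k = (1 − r^k) / (1 − r^N) = (1 − (3)^5) / (1 − (3)^10) = 1/244.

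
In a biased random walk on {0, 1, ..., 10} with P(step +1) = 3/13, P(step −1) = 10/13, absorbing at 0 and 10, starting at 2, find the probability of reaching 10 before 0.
P(hit 10 before 0) = (1 − (10/3)^2) / (1 − (10/3)^10) = 6561/109889461

Let u_k denote P(reach 10 before 0 | start at k). Boundary: u_0 = 0, u_10 = 1. Recurrence: u_k = 3/13·u_{k+1} + 10/13·u_{k-1} for 1 ≤ k ≤ 9. Try u_k = A + B·r^k with r = q/p = (10/13)/(3/13) = 10/3. Substitution satisfies the recurrence; boundary conditions give:
  u_k = (1 − r^k) / (1 − r^N) = (1 − (10/3)^2) / (1 − (10/3)^10) = 6561/109889461.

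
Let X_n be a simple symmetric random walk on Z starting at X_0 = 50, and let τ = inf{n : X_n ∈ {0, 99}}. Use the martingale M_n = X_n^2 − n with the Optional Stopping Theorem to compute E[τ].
E[τ] = 2450

M_n = X_n^2 − n is a martingale (since E[X_{n+1}^2 | F_n] = X_n^2 + 1). By OST (τ has finite mean in a bounded region), E[M_τ] = E[M_0] = X_0^2 − 0 = 50^2 = 2500. Also E[M_τ] = E[X_τ^2] − E[τ]. The walk exits at 0 or 99, with P(hit 99 first) = 50/99, so E[X_τ^2] = 99^2 · 50/99 + 0 = 4950. Thus E[τ] = E[X_τ^2] − E[M_τ] = 4950 − 2500 = 2450 = 50(99 − 50) = 2450.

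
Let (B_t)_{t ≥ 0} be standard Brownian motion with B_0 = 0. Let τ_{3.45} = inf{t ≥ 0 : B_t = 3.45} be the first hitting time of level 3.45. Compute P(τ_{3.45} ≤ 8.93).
P(τ_{3.45} ≤ 8.93) = 2(1 − Φ(3.45/√8.93)) = 2(1 − Φ(1.1545)) ≈ 0.2483

By the reflection principle for standard BM, P(τ_b ≤ t) = 2 · P(B_t ≥ b). Since B_t ~ N(0, t), P(B_t ≥ 3.45) = 1 − Φ(3.45/√t) = 1 − Φ(3.45/√8.93) = 1 − Φ(1.1545) ≈ 0.12415. Doubling: P(τ_{3.45} ≤ 8.93) ≈ 2 · 0.12415 = 0.24830 ≈ 0.2483.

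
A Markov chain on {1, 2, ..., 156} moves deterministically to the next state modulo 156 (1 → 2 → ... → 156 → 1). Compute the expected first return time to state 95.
E[T_95 | X_0 = 95] = 156

The chain cycles deterministically, so starting at state 95 it returns in exactly 156 steps. Equivalently, the stationary distribution is uniform π_j = 1/156 for every state j, so by Kac's formula E[T_95] = 1/π_95 = 156.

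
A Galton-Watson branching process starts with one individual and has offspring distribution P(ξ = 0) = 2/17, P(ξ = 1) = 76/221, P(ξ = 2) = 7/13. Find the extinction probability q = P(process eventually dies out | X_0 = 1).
q = 26/119

The pgf is f(s) = 2/17 + 76/221·s + 7/13·s². The extinction probability q is the smallest fixed point of f in [0, 1]. Setting s = f(s):
  7/13·s² + (76/221 − 1)·s + 2/17 = 0
  7/13·s² − (2/17 + 7/13)·s + 2/17 = 0
which factors as (s − 1)·(7/13·s − 2/17) = 0, giving roots s = 1 and s = (2/17)/(7/13) = 26/119.
Mean offspring μ = 76/221 + 2·7/13 = 314/221 > 1 (supercritical), so q < 1. The extinction probability is the smaller root: q = (2/17)/(7/13) = 26/119.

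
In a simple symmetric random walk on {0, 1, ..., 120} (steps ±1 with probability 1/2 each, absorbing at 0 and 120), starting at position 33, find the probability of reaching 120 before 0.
P(hit 120 before 0) = 33/120 = 11/40

Let u_k = P(hit 120 before 0 | start at k). Then u_0 = 0, u_120 = 1, and u_k = u_{k-1}/2 + u_{k+1}/2 for 1 ≤ k ≤ 119. This harmonic recurrence is solved by u_k = k/120, giving u_33 = 33/120 = 11/40.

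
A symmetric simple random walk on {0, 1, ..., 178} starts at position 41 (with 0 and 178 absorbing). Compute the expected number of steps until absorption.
E[τ | X_0 = 41] = 5617

Let v_k = E[τ | X_0 = k]. Boundary: v_0 = v_178 = 0. Recurrence: v_k = 1 + (v_{k-1} + v_{k+1})/2 for 1 ≤ k ≤ 177. The particular solution to v_k − (v_{k-1} + v_{k+1})/2 = 1 is v_k = −k^2. Adding homogeneous solution A + B k and matching boundaries gives v_k = k (178 − k). Substituting k = 41: v_41 = 41 · 137 = 5617.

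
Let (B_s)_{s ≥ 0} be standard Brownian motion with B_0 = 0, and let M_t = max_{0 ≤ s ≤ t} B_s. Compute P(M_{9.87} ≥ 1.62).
P(M_{9.87} ≥ 1.62) = 2·P(B_{9.87} ≥ 1.62) = 2(1 − Φ(1.62/√9.87)) ≈ 0.6061

By the reflection principle for Brownian motion, P(M_t ≥ a) = 2 · P(B_t ≥ a) for a ≥ 0. Since B_t ~ N(0, t), P(B_t ≥ 1.62) = 1 − Φ(1.62/√t) = 1 − Φ(1.62/√9.87) = 1 − Φ(0.5157). So
  P(M_{9.87} ≥ 1.62) = 2(1 − Φ(0.5157)) ≈ 0.6061.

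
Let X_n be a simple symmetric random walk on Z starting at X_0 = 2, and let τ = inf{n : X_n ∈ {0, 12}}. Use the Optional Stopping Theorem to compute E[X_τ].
E[X_τ] = 2

X_n is a martingale and τ is a bounded-mean stopping time (indeed τ is finite a.s. with bounded expectation since the walk is in a bounded region). By the OST, E[X_τ] = E[X_0] = 2. Equivalently: E[X_τ] = 12 · P(hit 12 first) + 0 · P(hit 0 first) = 12 · (2/12) = 2.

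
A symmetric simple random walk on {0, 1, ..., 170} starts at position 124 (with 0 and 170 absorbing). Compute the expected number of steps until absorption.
E[τ | X_0 = 124] = 5704

Let v_k = E[τ | X_0 = k]. Boundary: v_0 = v_170 = 0. Recurrence: v_k = 1 + (v_{k-1} + v_{k+1})/2 for 1 ≤ k ≤ 169. The particular solution to v_k − (v_{k-1} + v_{k+1})/2 = 1 is v_k = −k^2. Adding homogeneous solution A + B k and matching boundaries gives v_k = k (170 − k). Substituting k = 124: v_124 = 124 · 46 = 5704.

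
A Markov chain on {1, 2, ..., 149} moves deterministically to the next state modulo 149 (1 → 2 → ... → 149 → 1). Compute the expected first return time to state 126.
E[T_126 | X_0 = 126] = 149

The chain cycles deterministically, so starting at state 126 it returns in exactly 149 steps. Equivalently, the stationary distribution is uniform π_j = 1/149 for every state j, so by Kac's formula E[T_126] = 1/π_126 = 149.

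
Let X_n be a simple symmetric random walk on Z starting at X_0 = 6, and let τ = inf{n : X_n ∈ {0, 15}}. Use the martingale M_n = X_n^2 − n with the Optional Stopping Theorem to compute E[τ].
E[τ] = 54

M_n = X_n^2 − n is a martingale (since E[X_{n+1}^2 | F_n] = X_n^2 + 1). By OST (τ has finite mean in a bounded region), E[M_τ] = E[M_0] = X_0^2 − 0 = 6^2 = 36. Also E[M_τ] = E[X_τ^2] − E[τ]. The walk exits at 0 or 15, with P(hit 15 first) = 6/15, so E[X_τ^2] = 15^2 · 6/15 + 0 = 90. Thus E[τ] = E[X_τ^2] − E[M_τ] = 90 − 36 = 54 = 6(15 − 6) = 54.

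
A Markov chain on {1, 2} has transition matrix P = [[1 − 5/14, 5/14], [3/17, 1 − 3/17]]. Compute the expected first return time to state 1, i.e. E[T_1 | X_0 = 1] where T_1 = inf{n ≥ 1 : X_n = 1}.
E[T_1 | X_0 = 1] = 1/π_1 = 127/42

For an irreducible recurrent Markov chain with stationary distribution π, E[T_i | X_0 = i] = 1/π_i (Kac's formula). Here π_1 = (3/17)/(5/14 + 3/17) = (3/17)/(127/238) = 42/127, so E[T_1 | X_0 = 1] = 1/π_1 = (5/14 + 3/17)/(3/17) = (127/238)/(3/17) = 127/42.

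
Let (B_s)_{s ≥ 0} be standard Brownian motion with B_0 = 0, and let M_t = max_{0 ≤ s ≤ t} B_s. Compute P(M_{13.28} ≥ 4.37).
P(M_{13.28} ≥ 4.37) = 2·P(B_{13.28} ≥ 4.37) = 2(1 − Φ(4.37/√13.28)) ≈ 0.2305

By the reflection principle for Brownian motion, P(M_t ≥ a) = 2 · P(B_t ≥ a) for a ≥ 0. Since B_t ~ N(0, t), P(B_t ≥ 4.37) = 1 − Φ(4.37/√t) = 1 − Φ(4.37/√13.28) = 1 − Φ(1.1992). So
  P(M_{13.28} ≥ 4.37) = 2(1 − Φ(1.1992)) ≈ 0.2305.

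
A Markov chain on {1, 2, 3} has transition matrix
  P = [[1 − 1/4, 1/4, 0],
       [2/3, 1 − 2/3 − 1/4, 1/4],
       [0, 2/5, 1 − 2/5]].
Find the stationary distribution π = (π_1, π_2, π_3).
π = (64/103, 24/103, 15/103)

This is a birth-death chain on three states, which satisfies detailed balance: π_1 · P_{12} = π_2 · P_{21} and π_2 · P_{23} = π_3 · P_{32}.
From π_1 · 1/4 = π_2 · 2/3: π_2/π_1 = (1/4)/(2/3) = 3/8.
From π_2 · 1/4 = π_3 · 2/5: π_3/π_2 = (1/4)/(2/5) = 5/8.
Take π_1 proportional to 1; then unnormalized π = (1, 3/8, 15/64). Normalize by dividing by the sum 103/64:
  π = (64/103, 24/103, 15/103).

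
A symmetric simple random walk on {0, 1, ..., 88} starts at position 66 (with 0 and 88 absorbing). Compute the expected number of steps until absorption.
E[τ | X_0 = 66] = 1452

Let v_k = E[τ | X_0 = k]. Boundary: v_0 = v_88 = 0. Recurrence: v_k = 1 + (v_{k-1} + v_{k+1})/2 for 1 ≤ k ≤ 87. The particular solution to v_k − (v_{k-1} + v_{k+1})/2 = 1 is v_k = −k^2. Adding homogeneous solution A + B k and matching boundaries gives v_k = k (88 − k). Substituting k = 66: v_66 = 66 · 22 = 1452.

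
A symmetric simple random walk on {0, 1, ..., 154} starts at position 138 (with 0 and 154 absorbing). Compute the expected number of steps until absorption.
E[τ | X_0 = 138] = 2208

Let v_k = E[τ | X_0 = k]. Boundary: v_0 = v_154 = 0. Recurrence: v_k = 1 + (v_{k-1} + v_{k+1})/2 for 1 ≤ k ≤ 153. The particular solution to v_k − (v_{k-1} + v_{k+1})/2 = 1 is v_k = −k^2. Adding homogeneous solution A + B k and matching boundaries gives v_k = k (154 − k). Substituting k = 138: v_138 = 138 · 16 = 2208.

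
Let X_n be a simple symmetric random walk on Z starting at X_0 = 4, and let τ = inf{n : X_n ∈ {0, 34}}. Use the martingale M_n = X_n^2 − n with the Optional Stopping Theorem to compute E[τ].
E[τ] = 120

M_n = X_n^2 − n is a martingale (since E[X_{n+1}^2 | F_n] = X_n^2 + 1). By OST (τ has finite mean in a bounded region), E[M_τ] = E[M_0] = X_0^2 − 0 = 4^2 = 16. Also E[M_τ] = E[X_τ^2] − E[τ]. The walk exits at 0 or 34, with P(hit 34 first) = 4/34, so E[X_τ^2] = 34^2 · 4/34 + 0 = 136. Thus E[τ] = E[X_τ^2] − E[M_τ] = 136 − 16 = 120 = 4(34 − 4) = 120.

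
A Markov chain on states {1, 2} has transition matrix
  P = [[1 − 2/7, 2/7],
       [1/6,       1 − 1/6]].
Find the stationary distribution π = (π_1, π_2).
π_1 = 7/19, π_2 = 12/19

Solve πP = π with π_1 + π_2 = 1. From πP = π: π_1 · (1 − 2/7) + π_2 · 1/6 = π_1 ⇒ π_2 · 1/6 = π_1 · 2/7 ⇒ π_2/π_1 = (2/7)/(1/6) = 12/7. Together with π_1 + π_2 = 1:
  π_1 = (1/6)/(2/7 + 1/6) = (1/6)/(19/42) = 7/19,
  π_2 = (2/7)/(2/7 + 1/6) = (2/7)/(19/42) = 12/19.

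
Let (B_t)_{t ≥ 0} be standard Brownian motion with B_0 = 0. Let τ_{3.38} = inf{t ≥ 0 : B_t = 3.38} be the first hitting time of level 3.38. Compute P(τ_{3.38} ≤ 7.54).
P(τ_{3.38} ≤ 7.54) = 2(1 − Φ(3.38/√7.54)) = 2(1 − Φ(1.2309)) ≈ 0.2184

By the reflection principle for standard BM, P(τ_b ≤ t) = 2 · P(B_t ≥ b). Since B_t ~ N(0, t), P(B_t ≥ 3.38) = 1 − Φ(3.38/√t) = 1 − Φ(3.38/√7.54) = 1 − Φ(1.2309) ≈ 0.10918. Doubling: P(τ_{3.38} ≤ 7.54) ≈ 2 · 0.10918 = 0.21836 ≈ 0.2184.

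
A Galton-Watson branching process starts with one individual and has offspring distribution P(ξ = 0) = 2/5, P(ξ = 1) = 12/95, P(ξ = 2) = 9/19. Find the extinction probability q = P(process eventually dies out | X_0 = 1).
q = 38/45

The pgf is f(s) = 2/5 + 12/95·s + 9/19·s². The extinction probability q is the smallest fixed point of f in [0, 1]. Setting s = f(s):
  9/19·s² + (12/95 − 1)·s + 2/5 = 0
  9/19·s² − (2/5 + 9/19)·s + 2/5 = 0
which factors as (s − 1)·(9/19·s − 2/5) = 0, giving roots s = 1 and s = (2/5)/(9/19) = 38/45.
Mean offspring μ = 12/95 + 2·9/19 = 102/95 > 1 (supercritical), so q < 1. The extinction probability is the smaller root: q = (2/5)/(9/19) = 38/45.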